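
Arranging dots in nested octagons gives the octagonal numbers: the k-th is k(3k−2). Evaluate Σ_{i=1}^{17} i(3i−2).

5049

Σ i(3i−2) = 3Σi² − 2Σi over i = 1..17.
Σi = 153 and Σi² = 1785.
3·1785 − 2·153 = 5049.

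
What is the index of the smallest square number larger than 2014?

Solve n² > 2014 for integer n.
The largest n with value ≤ 2014 is 44 (since 1936 ≤ 2014 < 2025), so the first above is n = 45, value 2025.

45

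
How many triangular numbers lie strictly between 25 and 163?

The n-th triangular number is n(n+1)/2.
Smallest index with value > 25: n = 7 (giving 28).
Largest index with value < 163: n = 17 (giving 153).
Indices 7 through 17: 11 terms.

11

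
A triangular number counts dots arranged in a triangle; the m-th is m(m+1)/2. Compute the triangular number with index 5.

15

The 5th triangular number is n(n+1)/2 with n = 5.
5·6/2 = 30/2 = 15.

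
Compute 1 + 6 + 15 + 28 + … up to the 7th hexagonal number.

252

Σ i(2i−1) = 2Σi² − Σi over i = 1..7.
Σi = 28 and Σi² = 140.
2·140 − 1·28 = 252.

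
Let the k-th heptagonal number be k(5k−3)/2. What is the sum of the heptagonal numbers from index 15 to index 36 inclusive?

Σ i(5i−3)/2 = (5Σi² − 3Σi) / 2 over i = 15..36.
Σi = 666 − 105 = 561 and Σi² = 16206 − 1015 = 15191.
(5·15191 − 3·561) / 2 = 74272/2 = 37136.

37136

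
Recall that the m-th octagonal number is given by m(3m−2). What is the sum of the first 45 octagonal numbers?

Σ i(3i−2) = 3Σi² − 2Σi over i = 1..45.
Σi = 1035 and Σi² = 31395.
3·31395 − 2·1035 = 92115.

92115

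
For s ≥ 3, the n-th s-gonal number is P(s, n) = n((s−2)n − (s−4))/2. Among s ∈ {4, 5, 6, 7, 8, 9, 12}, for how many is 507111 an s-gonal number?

1

s = 4: P(4, 712) = 506944 and P(4, 713) = 508369; 507111 is not s-gonal.
s = 5: P(5, 581) = 506051 and P(5, 582) = 507795; 507111 is not s-gonal.
s = 6: P(6, 503) = 505515 and P(6, 504) = 507528; 507111 is not s-gonal.
s = 7: P(7, 450) = 505575 and P(7, 451) = 507826; 507111 is not s-gonal.
s = 8: P(8, 411) = 505941 and P(8, 412) = 508408; 507111 is not s-gonal.
s = 9: P(9, 381) = 507111. ✓
s = 12: P(12, 318) = 504348 and P(12, 319) = 507529; 507111 is not s-gonal.
Hits: s ∈ {9} → 1.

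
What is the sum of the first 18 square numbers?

2109

Σ_{i=1}^{18} i² = 18·19·37/6 = 2109.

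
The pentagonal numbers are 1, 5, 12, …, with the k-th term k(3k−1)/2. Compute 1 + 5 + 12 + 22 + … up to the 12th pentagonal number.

Σ i(3i−1)/2 = (3Σi² − Σi) / 2 over i = 1..12.
Σi = 78 and Σi² = 650.
(3·650 − 1·78) / 2 = 1872/2 = 936.

936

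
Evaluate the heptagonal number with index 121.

36421

The 121st heptagonal number is n(5n−3)/2 with n = 121.
121·(5·121 − 3)/2 = 121·602/2 = 121·301 = 36421.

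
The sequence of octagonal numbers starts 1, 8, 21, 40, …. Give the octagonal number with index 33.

The 33rd octagonal number is n(3n−2) with n = 33.
33·(3·33 − 2) = 33·97 = 3201.

3201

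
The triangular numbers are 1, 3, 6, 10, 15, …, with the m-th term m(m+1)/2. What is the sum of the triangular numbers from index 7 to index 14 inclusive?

Σ i(i+1)/2 = (Σi² + Σi) / 2 over i = 7..14.
Σi = 105 − 21 = 84 and Σi² = 1015 − 91 = 924.
(1·924 + 1·84) / 2 = 1008/2 = 504.

504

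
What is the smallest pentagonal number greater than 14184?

14357

Solve n(3n−1)/2 > 14184 for integer n.
The largest n with value ≤ 14184 is 97 (since 14065 ≤ 14184 < 14357), so the first above is n = 98, value 14357.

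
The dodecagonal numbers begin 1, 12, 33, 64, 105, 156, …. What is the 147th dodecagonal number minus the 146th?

Consecutive dodecagonal numbers differ by 10n − 9: here 10·147 − 9 = 1461.

1461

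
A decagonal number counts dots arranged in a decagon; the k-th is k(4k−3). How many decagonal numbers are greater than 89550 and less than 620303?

The n-th decagonal number is n(4n−3).
Smallest index with value > 89550: n = 151 (giving 90751).
Largest index with value < 620303: n = 394 (giving 619762).
Indices 151 through 394: 244 terms.

244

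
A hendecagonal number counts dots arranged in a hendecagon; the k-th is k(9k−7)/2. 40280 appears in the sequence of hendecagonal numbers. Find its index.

95

Set n(9n−7)/2 = 40280, giving 9n² − 7n − 80560 = 0.
The discriminant is 49 + 72·40280 = 2900209, and √2900209 = 1703.
So n = (7 + 1703) / 18 = 1710/18 = 95.
Check: 95·(9·95 − 7)/2 = 40280. ✓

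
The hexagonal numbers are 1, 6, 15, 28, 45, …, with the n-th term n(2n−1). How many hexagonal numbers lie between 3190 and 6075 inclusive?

15

The n-th hexagonal number is n(2n−1).
Smallest index with value ≥ 3190: n = 41 (giving 3321).
Largest index with value ≤ 6075: n = 55 (giving 5995).
Indices 41 through 55: 15 terms.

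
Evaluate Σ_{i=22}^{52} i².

Σ_{i=22}^{52} i² = 48230 − 3311 = 44919.

44919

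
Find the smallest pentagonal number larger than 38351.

Solve n(3n−1)/2 > 38351 for integer n.
The largest n with value ≤ 38351 is 160 (since 38320 ≤ 38351 < 38801), so the first above is n = 161, value 38801.

38801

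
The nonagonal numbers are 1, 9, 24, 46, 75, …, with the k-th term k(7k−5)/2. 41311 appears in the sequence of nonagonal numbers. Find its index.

109

Set n(7n−5)/2 = 41311, giving 7n² − 5n − 82622 = 0.
So n = (5 + 1521) / 14 = 1526/14 = 109.
Check: 109·(7·109 − 5)/2 = 41311. ✓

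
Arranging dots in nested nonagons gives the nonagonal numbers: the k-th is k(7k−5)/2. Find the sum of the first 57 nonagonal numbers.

217645

Σ i(7i−5)/2 = (7Σi² − 5Σi) / 2 over i = 1..57.
Σi = 1653 and Σi² = 63365.
(7·63365 − 5·1653) / 2 = 435290/2 = 217645.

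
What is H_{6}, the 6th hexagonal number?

66

The 6th hexagonal number is n(2n−1) with n = 6.
6·(2·6 − 1) = 6·11 = 66.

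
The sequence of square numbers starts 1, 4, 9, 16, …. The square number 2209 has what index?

47

We need n² = 2209, so n = √2209 = 47.
Check: 47² = 2209. ✓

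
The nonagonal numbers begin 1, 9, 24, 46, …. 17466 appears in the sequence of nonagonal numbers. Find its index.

71

Set n(7n−5)/2 = 17466, giving 7n² − 5n − 34932 = 0.
The discriminant is 25 + 56·17466 = 978121, and √978121 = 989.
So n = (5 + 989) / 14 = 994/14 = 71.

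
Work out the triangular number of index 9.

45

The 9th triangular number is n(n+1)/2 with n = 9.
9·10/2 = 90/2 = 45.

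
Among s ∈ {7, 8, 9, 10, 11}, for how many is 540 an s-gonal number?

s = 7: P(7, 15) = 540. ✓
s = 8: P(8, 13) = 481 and P(8, 14) = 560; 540 is not s-gonal.
s = 9: P(9, 12) = 474 and P(9, 13) = 559; 540 is not s-gonal.
s = 10: P(10, 12) = 540. ✓
s = 11: P(11, 11) = 506 and P(11, 12) = 606; 540 is not s-gonal.
Hits: s ∈ {7, 10} → 2.

2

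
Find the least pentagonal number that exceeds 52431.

52922

Solve n(3n−1)/2 > 52431 for integer n.
The largest n with value ≤ 52431 is 187 (since 52360 ≤ 52431 < 52922), so the first above is n = 188, value 52922.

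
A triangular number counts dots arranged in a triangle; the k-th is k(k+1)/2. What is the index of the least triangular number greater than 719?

38

Solve n(n+1)/2 > 719 for integer n.
The largest n with value ≤ 719 is 37 (since 703 ≤ 719 < 741), so the first above is n = 38, value 741.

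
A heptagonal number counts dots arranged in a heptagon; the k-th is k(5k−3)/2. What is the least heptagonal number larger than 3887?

Solve n(5n−3)/2 > 3887 for integer n.
The largest n with value ≤ 3887 is 39 (since 3744 ≤ 3887 < 3940), so the first above is n = 40, value 3940.

3940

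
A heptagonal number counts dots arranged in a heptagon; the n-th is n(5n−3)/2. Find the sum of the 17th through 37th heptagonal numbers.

Σ i(5i−3)/2 = (5Σi² − 3Σi) / 2 over i = 17..37.
Σi = 703 − 136 = 567 and Σi² = 17575 − 1496 = 16079.
(5·16079 − 3·567) / 2 = 78694/2 = 39347.

39347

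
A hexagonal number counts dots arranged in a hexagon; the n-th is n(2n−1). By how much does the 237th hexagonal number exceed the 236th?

945

Consecutive hexagonal numbers differ by 4n − 3: here 4·237 − 3 = 945.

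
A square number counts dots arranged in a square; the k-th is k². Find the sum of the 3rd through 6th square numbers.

Σ_{i=3}^{6} i² = 91 − 5 = 86.

86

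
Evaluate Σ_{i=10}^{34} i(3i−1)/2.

19825

Σ i(3i−1)/2 = (3Σi² − Σi) / 2 over i = 10..34.
Σi = 595 − 45 = 550 and Σi² = 13685 − 285 = 13400.
(3·13400 − 1·550) / 2 = 39650/2 = 19825.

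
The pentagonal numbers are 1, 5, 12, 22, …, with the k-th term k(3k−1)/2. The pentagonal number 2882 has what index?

44

Set n(3n−1)/2 = 2882, giving 3n² − n − 5764 = 0.
The discriminant is 1 + 24·2882 = 69169, and √69169 = 263.
So n = (1 + 263) / 6 = 264/6 = 44.
Check: 44·(3·44 − 1)/2 = 2882. ✓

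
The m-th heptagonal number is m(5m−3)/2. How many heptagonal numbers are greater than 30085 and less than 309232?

The n-th heptagonal number is n(5n−3)/2.
Smallest index with value > 30085: n = 111 (giving 30636).
Largest index with value < 309232: n = 351 (giving 307476).
Indices 111 through 351: 241 terms.

241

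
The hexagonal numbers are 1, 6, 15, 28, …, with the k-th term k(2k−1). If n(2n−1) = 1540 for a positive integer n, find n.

28

Set n(2n−1) = 1540, giving 2n² − n − 1540 = 0.
The discriminant is 1 + 8·1540 = 12321, and √12321 = 111.
So n = (1 + 111) / 4 = 112/4 = 28.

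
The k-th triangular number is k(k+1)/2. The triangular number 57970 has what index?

340

Set n(n+1)/2 = 57970, giving n² + n − 115940 = 0.
So n = (-1 + 681) / 2 = 680/2 = 340.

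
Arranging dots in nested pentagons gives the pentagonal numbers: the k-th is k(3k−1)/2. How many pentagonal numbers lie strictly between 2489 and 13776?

The n-th pentagonal number is n(3n−1)/2.
Smallest index with value > 2489: n = 41 (giving 2501).
Largest index with value < 13776: n = 95 (giving 13490).
Indices 41 through 95: 55 terms.

55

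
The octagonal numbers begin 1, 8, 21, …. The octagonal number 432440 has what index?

Set n(3n−2) = 432440, giving 3n² − 2n − 432440 = 0.
The discriminant is 4 + 12·432440 = 5189284, and √5189284 = 2278.
So n = (2 + 2278) / 6 = 2280/6 = 380.

380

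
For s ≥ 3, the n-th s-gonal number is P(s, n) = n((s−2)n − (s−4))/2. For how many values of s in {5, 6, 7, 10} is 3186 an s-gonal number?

1

s = 5: P(5, 46) = 3151 and P(5, 47) = 3290; 3186 is not s-gonal.
s = 6: P(6, 40) = 3160 and P(6, 41) = 3321; 3186 is not s-gonal.
s = 7: P(7, 36) = 3186. ✓
s = 10: P(10, 28) = 3052 and P(10, 29) = 3277; 3186 is not s-gonal.
Hits: s ∈ {7} → 1.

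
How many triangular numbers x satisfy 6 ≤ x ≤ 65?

8

The n-th triangular number is n(n+1)/2.
Smallest index with value ≥ 6: n = 3 (giving 6).
Largest index with value ≤ 65: n = 10 (giving 55).
Indices 3 through 10: 8 terms.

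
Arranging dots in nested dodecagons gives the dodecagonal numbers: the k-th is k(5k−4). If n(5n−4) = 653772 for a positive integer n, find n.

Set n(5n−4) = 653772, giving 5n² − 4n − 653772 = 0.
The discriminant is 16 + 20·653772 = 13075456, and √13075456 = 3616.
So n = (4 + 3616) / 10 = 3620/10 = 362.

362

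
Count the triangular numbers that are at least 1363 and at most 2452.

The n-th triangular number is n(n+1)/2.
Smallest index with value ≥ 1363: n = 52 (giving 1378).
Largest index with value ≤ 2452: n = 69 (giving 2415).
Indices 52 through 69: 18 terms.

18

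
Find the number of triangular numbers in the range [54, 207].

The n-th triangular number is n(n+1)/2.
Smallest index with value ≥ 54: n = 10 (giving 55).
Largest index with value ≤ 207: n = 19 (giving 190).
Indices 10 through 19: 10 terms.

10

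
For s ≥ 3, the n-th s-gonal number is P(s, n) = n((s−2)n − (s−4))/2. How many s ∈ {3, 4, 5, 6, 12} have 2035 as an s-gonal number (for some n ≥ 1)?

1

s = 3: P(3, 63) = 2016 and P(3, 64) = 2080; 2035 is not s-gonal.
s = 4: P(4, 45) = 2025 and P(4, 46) = 2116; 2035 is not s-gonal.
s = 5: P(5, 37) = 2035. ✓
s = 6: P(6, 32) = 2016 and P(6, 33) = 2145; 2035 is not s-gonal.
s = 12: P(12, 20) = 1920 and P(12, 21) = 2121; 2035 is not s-gonal.
Hits: s ∈ {5} → 1.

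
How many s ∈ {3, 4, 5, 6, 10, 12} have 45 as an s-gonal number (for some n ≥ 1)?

2

s = 3: P(3, 9) = 45. ✓
s = 4: P(4, 6) = 36 and P(4, 7) = 49; 45 is not s-gonal.
s = 5: P(5, 5) = 35 and P(5, 6) = 51; 45 is not s-gonal.
s = 6: P(6, 5) = 45. ✓
s = 10: P(10, 3) = 27 and P(10, 4) = 52; 45 is not s-gonal.
s = 12: P(12, 3) = 33 and P(12, 4) = 64; 45 is not s-gonal.
Hits: s ∈ {3, 6} → 2.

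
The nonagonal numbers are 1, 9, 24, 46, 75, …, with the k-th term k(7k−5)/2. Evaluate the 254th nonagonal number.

225171

The 254th nonagonal number is n(7n−5)/2 with n = 254.
254·(7·254 − 5)/2 = 254·1773/2 = 225171.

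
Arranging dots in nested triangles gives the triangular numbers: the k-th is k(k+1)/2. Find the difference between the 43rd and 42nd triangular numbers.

43

Consecutive triangular numbers differ by n: T_{43} − T_{42} = 43.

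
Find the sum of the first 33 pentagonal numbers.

18513

Σ i(3i−1)/2 = (3Σi² − Σi) / 2 over i = 1..33.
Σi = 561 and Σi² = 12529.
(3·12529 − 1·561) / 2 = 37026/2 = 18513.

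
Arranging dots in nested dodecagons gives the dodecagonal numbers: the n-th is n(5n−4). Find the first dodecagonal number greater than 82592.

82689

Solve n(5n−4) > 82592 for integer n.
The largest n with value ≤ 82592 is 128 (since 81408 ≤ 82592 < 82689), so the first above is n = 129, value 82689.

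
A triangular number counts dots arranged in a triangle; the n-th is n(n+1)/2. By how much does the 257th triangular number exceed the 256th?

257

Consecutive triangular numbers differ by n: T_{257} − T_{256} = 257.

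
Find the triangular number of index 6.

21

6·7/2 = 42/2 = 21.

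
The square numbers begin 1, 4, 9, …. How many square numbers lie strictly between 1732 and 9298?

55

The n-th square number is n².
Smallest index with value > 1732: n = 42 (giving 1764).
Largest index with value < 9298: n = 96 (giving 9216).
Indices 42 through 96: 55 terms.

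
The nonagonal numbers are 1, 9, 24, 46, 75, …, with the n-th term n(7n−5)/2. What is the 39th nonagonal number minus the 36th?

780

39·(7·39 − 5)/2 = 5226 and 36·(7·36 − 5)/2 = 4446.
Difference: 5226 − 4446 = 780.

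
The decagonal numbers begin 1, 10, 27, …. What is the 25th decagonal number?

The 25th decagonal number is n(4n−3) with n = 25.
25·(4·25 − 3) = 25·97 = 2425.

2425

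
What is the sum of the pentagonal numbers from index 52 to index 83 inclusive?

Σ i(3i−1)/2 = (3Σi² − Σi) / 2 over i = 52..83.
Σi = 3486 − 1326 = 2160 and Σi² = 194054 − 45526 = 148528.
(3·148528 − 1·2160) / 2 = 443424/2 = 221712.

221712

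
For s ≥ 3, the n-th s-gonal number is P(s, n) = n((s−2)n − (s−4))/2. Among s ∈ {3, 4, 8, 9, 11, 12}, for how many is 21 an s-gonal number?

s = 3: P(3, 6) = 21. ✓
s = 4: P(4, 4) = 16 and P(4, 5) = 25; 21 is not s-gonal.
s = 8: P(8, 3) = 21. ✓
s = 9: P(9, 2) = 9 and P(9, 3) = 24; 21 is not s-gonal.
s = 11: P(11, 2) = 11 and P(11, 3) = 30; 21 is not s-gonal.
s = 12: P(12, 2) = 12 and P(12, 3) = 33; 21 is not s-gonal.
Hits: s ∈ {3, 8} → 2.

2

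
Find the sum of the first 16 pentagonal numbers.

Σ i(3i−1)/2 = (3Σi² − Σi) / 2 over i = 1..16.
Σi = 136 and Σi² = 1496.
(3·1496 − 1·136) / 2 = 4352/2 = 2176.

2176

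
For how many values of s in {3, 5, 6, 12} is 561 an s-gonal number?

3

s = 3: P(3, 33) = 561. ✓
s = 5: P(5, 19) = 532 and P(5, 20) = 590; 561 is not s-gonal.
s = 6: P(6, 17) = 561. ✓
s = 12: P(12, 11) = 561. ✓
Hits: s ∈ {3, 6, 12} → 3.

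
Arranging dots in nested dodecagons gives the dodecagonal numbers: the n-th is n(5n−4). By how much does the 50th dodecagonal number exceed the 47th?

1443

50·(5·50 − 4) = 12300 and 47·(5·47 − 4) = 10857.
Difference: 12300 − 10857 = 1443.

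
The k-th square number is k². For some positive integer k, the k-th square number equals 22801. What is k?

151

We need n² = 22801, so n = √22801 = 151.
Check: 151² = 22801. ✓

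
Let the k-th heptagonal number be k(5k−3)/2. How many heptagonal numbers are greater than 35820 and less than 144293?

120

The n-th heptagonal number is n(5n−3)/2.
Smallest index with value > 35820: n = 121 (giving 36421).
Largest index with value < 144293: n = 240 (giving 143640).
Indices 121 through 240: 120 terms.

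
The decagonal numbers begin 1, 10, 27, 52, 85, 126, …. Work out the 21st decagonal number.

The 21st decagonal number is n(4n−3) with n = 21.
21·(4·21 − 3) = 21·81 = 1701.

1701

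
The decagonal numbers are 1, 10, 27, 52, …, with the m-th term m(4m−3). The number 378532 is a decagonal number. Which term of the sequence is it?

308

Set n(4n−3) = 378532, giving 4n² − 3n − 378532 = 0.
The discriminant is 9 + 16·378532 = 6056521, and √6056521 = 2461.
So n = (3 + 2461) / 8 = 2464/8 = 308.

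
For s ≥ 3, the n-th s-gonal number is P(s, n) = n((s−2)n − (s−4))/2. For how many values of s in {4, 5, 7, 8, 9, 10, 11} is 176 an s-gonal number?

2

s = 4: P(4, 13) = 169 and P(4, 14) = 196; 176 is not s-gonal.
s = 5: P(5, 11) = 176. ✓
s = 7: P(7, 8) = 148 and P(7, 9) = 189; 176 is not s-gonal.
s = 8: P(8, 8) = 176. ✓
s = 9: P(9, 7) = 154 and P(9, 8) = 204; 176 is not s-gonal.
s = 10: P(10, 7) = 175 and P(10, 8) = 232; 176 is not s-gonal.
s = 11: P(11, 6) = 141 and P(11, 7) = 196; 176 is not s-gonal.
Hits: s ∈ {5, 8} → 2.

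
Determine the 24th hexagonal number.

24·(2·24 − 1) = 24·47 = 1128.

1128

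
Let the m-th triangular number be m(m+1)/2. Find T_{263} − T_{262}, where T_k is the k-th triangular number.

263

Consecutive triangular numbers differ by n: T_{263} − T_{262} = 263.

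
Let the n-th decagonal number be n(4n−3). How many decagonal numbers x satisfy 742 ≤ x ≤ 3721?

The n-th decagonal number is n(4n−3).
Smallest index with value ≥ 742: n = 14 (giving 742).
Largest index with value ≤ 3721: n = 30 (giving 3510).
Indices 14 through 30: 17 terms.

17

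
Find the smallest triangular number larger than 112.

120

Solve n(n+1)/2 > 112 for integer n.
The largest n with value ≤ 112 is 14 (since 105 ≤ 112 < 120), so the first above is n = 15, value 120.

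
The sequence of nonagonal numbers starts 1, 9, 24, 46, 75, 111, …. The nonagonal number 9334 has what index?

52

Set n(7n−5)/2 = 9334, giving 7n² − 5n − 18668 = 0.
The discriminant is 25 + 56·9334 = 522729, and √522729 = 723.
So n = (5 + 723) / 14 = 728/14 = 52.
Check: 52·(7·52 − 5)/2 = 9334. ✓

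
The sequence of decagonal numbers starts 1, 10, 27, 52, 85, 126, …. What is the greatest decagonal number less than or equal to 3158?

3052

Solve n(4n−3) ≤ 3158 for integer n.
n = 28 gives 3052 ≤ 3158, while n = 29 gives 3277 > 3158; so the answer is 3052.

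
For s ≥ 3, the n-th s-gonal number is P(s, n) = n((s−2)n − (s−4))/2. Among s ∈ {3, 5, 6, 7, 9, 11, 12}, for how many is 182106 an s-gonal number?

s = 3: P(3, 603) = 182106. ✓
s = 5: P(5, 348) = 181482 and P(5, 349) = 182527; 182106 is not s-gonal.
s = 6: P(6, 302) = 182106. ✓
s = 7: P(7, 270) = 181845 and P(7, 271) = 183196; 182106 is not s-gonal.
s = 9: P(9, 228) = 181374 and P(9, 229) = 182971; 182106 is not s-gonal.
s = 11: P(11, 201) = 181101 and P(11, 202) = 182911; 182106 is not s-gonal.
s = 12: P(12, 191) = 181641 and P(12, 192) = 183552; 182106 is not s-gonal.
Hits: s ∈ {3, 6} → 2.

2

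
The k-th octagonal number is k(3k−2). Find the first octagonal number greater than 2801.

Solve n(3n−2) > 2801 for integer n.
The largest n with value ≤ 2801 is 30 (since 2640 ≤ 2801 < 2821), so the first above is n = 31, value 2821.

2821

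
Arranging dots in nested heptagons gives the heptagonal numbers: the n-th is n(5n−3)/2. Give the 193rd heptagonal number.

193·(5·193 − 3)/2 = 193·962/2 = 193·481 = 92833.

92833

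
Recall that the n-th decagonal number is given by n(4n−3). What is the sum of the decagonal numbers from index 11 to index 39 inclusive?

Σ i(4i−3) = 4Σi² − 3Σi over i = 11..39.
Σi = 780 − 55 = 725 and Σi² = 20540 − 385 = 20155.
4·20155 − 3·725 = 78445.

78445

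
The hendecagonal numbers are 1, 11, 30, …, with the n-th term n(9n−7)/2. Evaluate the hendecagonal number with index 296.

393236

The 296th hendecagonal number is n(9n−7)/2 with n = 296.
296·(9·296 − 7)/2 = 296·2657/2 = 393236.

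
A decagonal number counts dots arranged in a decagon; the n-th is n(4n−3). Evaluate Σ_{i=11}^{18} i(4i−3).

Σ i(4i−3) = 4Σi² − 3Σi over i = 11..18.
Σi = 171 − 55 = 116 and Σi² = 2109 − 385 = 1724.
4·1724 − 3·116 = 6548.

6548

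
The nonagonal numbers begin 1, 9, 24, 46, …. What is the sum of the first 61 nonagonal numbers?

266631

Σ i(7i−5)/2 = (7Σi² − 5Σi) / 2 over i = 1..61.
Σi = 1891 and Σi² = 77531.
(7·77531 − 5·1891) / 2 = 533262/2 = 266631.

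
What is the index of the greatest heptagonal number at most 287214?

Solve n(5n−3)/2 ≤ 287214 for integer n.
n = 339 gives 286794 ≤ 287214, while n = 340 gives 288490 > 287214; so the answer is index 339.

339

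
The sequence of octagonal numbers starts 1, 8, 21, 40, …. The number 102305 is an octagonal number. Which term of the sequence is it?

Set n(3n−2) = 102305, giving 3n² − 2n − 102305 = 0.
The discriminant is 4 + 12·102305 = 1227664, and √1227664 = 1108.
So n = (2 + 1108) / 6 = 1110/6 = 185.

185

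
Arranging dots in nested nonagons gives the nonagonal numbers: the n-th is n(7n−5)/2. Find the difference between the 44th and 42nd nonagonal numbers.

44·(7·44 − 5)/2 = 6666 and 42·(7·42 − 5)/2 = 6069.
Difference: 6666 − 6069 = 597.

597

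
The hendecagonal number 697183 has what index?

394

Set n(9n−7)/2 = 697183, giving 9n² − 7n − 1394366 = 0.
The discriminant is 49 + 72·697183 = 50197225, and √50197225 = 7085.
So n = (7 + 7085) / 18 = 7092/18 = 394.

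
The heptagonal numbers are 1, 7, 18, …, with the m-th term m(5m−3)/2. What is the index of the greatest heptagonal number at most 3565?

Solve n(5n−3)/2 ≤ 3565 for integer n.
n = 38 gives 3553 ≤ 3565, while n = 39 gives 3744 > 3565; so the answer is index 38.

38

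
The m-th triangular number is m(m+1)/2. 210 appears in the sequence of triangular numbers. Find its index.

Set n(n+1)/2 = 210, giving n² + n − 420 = 0.
The discriminant is 1 + 8·210 = 1681, and √1681 = 41.
So n = (-1 + 41) / 2 = 40/2 = 20.

20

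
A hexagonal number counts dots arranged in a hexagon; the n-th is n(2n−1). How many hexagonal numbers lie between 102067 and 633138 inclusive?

336

The n-th hexagonal number is n(2n−1).
Smallest index with value ≥ 102067: n = 227 (giving 102831).
Largest index with value ≤ 633138: n = 562 (giving 631126).
Indices 227 through 562: 336 terms.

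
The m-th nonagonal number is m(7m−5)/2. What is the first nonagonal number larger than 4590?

Solve n(7n−5)/2 > 4590 for integer n.
The largest n with value ≤ 4590 is 36 (since 4446 ≤ 4590 < 4699), so the first above is n = 37, value 4699.

4699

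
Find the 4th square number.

The 4th square number is n² with n = 4.
4² = 16.

16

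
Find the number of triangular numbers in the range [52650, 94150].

The n-th triangular number is n(n+1)/2.
Smallest index with value ≥ 52650: n = 324 (giving 52650).
Largest index with value ≤ 94150: n = 433 (giving 93961).
Indices 324 through 433: 110 terms.

110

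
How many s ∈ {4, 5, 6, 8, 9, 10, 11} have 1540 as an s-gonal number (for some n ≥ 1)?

s = 4: P(4, 39) = 1521 and P(4, 40) = 1600; 1540 is not s-gonal.
s = 5: P(5, 32) = 1520 and P(5, 33) = 1617; 1540 is not s-gonal.
s = 6: P(6, 28) = 1540. ✓
s = 8: P(8, 22) = 1408 and P(8, 23) = 1541; 1540 is not s-gonal.
s = 9: P(9, 21) = 1491 and P(9, 22) = 1639; 1540 is not s-gonal.
s = 10: P(10, 20) = 1540. ✓
s = 11: P(11, 18) = 1395 and P(11, 19) = 1558; 1540 is not s-gonal.
Hits: s ∈ {6, 10} → 2.

2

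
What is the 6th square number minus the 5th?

n² − (n−1)² = 2n − 1, so 6² − 5² = 2·6 − 1 = 11.

11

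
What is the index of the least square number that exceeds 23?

5

Solve n² > 23 for integer n.
The largest n with value ≤ 23 is 4 (since 16 ≤ 23 < 25), so the first above is n = 5, value 25.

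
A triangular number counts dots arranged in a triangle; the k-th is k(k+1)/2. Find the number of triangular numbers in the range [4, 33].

The n-th triangular number is n(n+1)/2.
Smallest index with value ≥ 4: n = 3 (giving 6).
Largest index with value ≤ 33: n = 7 (giving 28).
Indices 3 through 7: 5 terms.

5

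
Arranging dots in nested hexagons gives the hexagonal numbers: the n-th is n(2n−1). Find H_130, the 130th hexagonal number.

130·(2·130 − 1) = 130·259 = 33670.

33670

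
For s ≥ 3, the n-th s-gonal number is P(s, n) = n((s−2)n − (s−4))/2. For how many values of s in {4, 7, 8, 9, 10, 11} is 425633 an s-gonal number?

1

s = 4: P(4, 652) = 425104 and P(4, 653) = 426409; 425633 is not s-gonal.
s = 7: P(7, 412) = 423742 and P(7, 413) = 425803; 425633 is not s-gonal.
s = 8: P(8, 377) = 425633. ✓
s = 9: P(9, 349) = 425431 and P(9, 350) = 427875; 425633 is not s-gonal.
s = 10: P(10, 326) = 424126 and P(10, 327) = 426735; 425633 is not s-gonal.
s = 11: P(11, 307) = 423046 and P(11, 308) = 425810; 425633 is not s-gonal.
Hits: s ∈ {8} → 1.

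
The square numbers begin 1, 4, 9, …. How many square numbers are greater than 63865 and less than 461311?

427

The n-th square number is n².
Smallest index with value > 63865: n = 253 (giving 64009).
Largest index with value < 461311: n = 679 (giving 461041).
Indices 253 through 679: 427 terms.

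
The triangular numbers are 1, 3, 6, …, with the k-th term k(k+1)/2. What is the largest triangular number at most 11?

10

Solve n(n+1)/2 ≤ 11 for integer n.
n = 4 gives 10 ≤ 11, while n = 5 gives 15 > 11; so the answer is 10.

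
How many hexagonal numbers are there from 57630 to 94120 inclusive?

The n-th hexagonal number is n(2n−1).
Smallest index with value ≥ 57630: n = 170 (giving 57630).
Largest index with value ≤ 94120: n = 217 (giving 93961).
Indices 170 through 217: 48 terms.

48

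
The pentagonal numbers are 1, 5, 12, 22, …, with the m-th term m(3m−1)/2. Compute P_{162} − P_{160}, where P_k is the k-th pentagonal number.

162·(3·162 − 1)/2 = 39285 and 160·(3·160 − 1)/2 = 38320.
Difference: 39285 − 38320 = 965.

965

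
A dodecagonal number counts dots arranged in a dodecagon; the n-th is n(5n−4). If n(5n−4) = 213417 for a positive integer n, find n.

207

Set n(5n−4) = 213417, giving 5n² − 4n − 213417 = 0.
So n = (4 + 2066) / 10 = 2070/10 = 207.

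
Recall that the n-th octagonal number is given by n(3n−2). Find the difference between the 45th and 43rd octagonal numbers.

524

45·(3·45 − 2) = 5985 and 43·(3·43 − 2) = 5461.
Difference: 5985 − 5461 = 524.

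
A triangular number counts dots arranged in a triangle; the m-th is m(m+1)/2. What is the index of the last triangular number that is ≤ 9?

Solve n(n+1)/2 ≤ 9 for integer n.
n = 3 gives 6 ≤ 9, while n = 4 gives 10 > 9; so the answer is index 3.

3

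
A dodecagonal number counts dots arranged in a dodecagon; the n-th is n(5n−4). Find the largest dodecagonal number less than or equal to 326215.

324105

Solve n(5n−4) ≤ 326215 for integer n.
n = 255 gives 324105 ≤ 326215, while n = 256 gives 326656 > 326215; so the answer is 324105.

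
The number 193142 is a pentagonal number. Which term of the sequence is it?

Set n(3n−1)/2 = 193142, giving 3n² − n − 386284 = 0.
The discriminant is 1 + 24·193142 = 4635409, and √4635409 = 2153.
So n = (1 + 2153) / 6 = 2154/6 = 359.

359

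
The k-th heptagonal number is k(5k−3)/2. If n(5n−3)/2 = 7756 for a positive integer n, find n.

56

Set n(5n−3)/2 = 7756, giving 5n² − 3n − 15512 = 0.
So n = (3 + 557) / 10 = 560/10 = 56.
Check: 56·(5·56 − 3)/2 = 7756. ✓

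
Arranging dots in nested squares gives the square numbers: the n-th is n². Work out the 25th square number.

The 25th square number is n² with n = 25.
25² = 625.

625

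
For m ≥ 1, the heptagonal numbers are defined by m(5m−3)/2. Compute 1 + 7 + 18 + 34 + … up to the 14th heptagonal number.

Σ i(5i−3)/2 = (5Σi² − 3Σi) / 2 over i = 1..14.
Σi = 105 and Σi² = 1015.
(5·1015 − 3·105) / 2 = 4760/2 = 2380.

2380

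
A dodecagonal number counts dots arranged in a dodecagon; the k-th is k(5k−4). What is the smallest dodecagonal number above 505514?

507529

Solve n(5n−4) > 505514 for integer n.
The largest n with value ≤ 505514 is 318 (since 504348 ≤ 505514 < 507529), so the first above is n = 319, value 507529.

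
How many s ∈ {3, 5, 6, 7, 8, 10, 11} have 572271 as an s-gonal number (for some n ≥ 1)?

1

s = 3: P(3, 1069) = 571915 and P(3, 1070) = 572985; 572271 is not s-gonal.
s = 5: P(5, 617) = 570725 and P(5, 618) = 572577; 572271 is not s-gonal.
s = 6: P(6, 535) = 571915 and P(6, 536) = 574056; 572271 is not s-gonal.
s = 7: P(7, 478) = 570493 and P(7, 479) = 572884; 572271 is not s-gonal.
s = 8: P(8, 437) = 572033 and P(8, 438) = 574656; 572271 is not s-gonal.
s = 10: P(10, 378) = 570402 and P(10, 379) = 573427; 572271 is not s-gonal.
s = 11: P(11, 357) = 572271. ✓
Hits: s ∈ {11} → 1.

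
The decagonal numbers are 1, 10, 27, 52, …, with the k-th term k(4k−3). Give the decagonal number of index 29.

The 29th decagonal number is n(4n−3) with n = 29.
29·(4·29 − 3) = 29·113 = 3277.

3277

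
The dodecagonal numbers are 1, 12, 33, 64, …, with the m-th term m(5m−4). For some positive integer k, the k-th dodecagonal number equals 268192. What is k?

232

Set n(5n−4) = 268192, giving 5n² − 4n − 268192 = 0.
The discriminant is 16 + 20·268192 = 5363856, and √5363856 = 2316.
So n = (4 + 2316) / 10 = 2320/10 = 232.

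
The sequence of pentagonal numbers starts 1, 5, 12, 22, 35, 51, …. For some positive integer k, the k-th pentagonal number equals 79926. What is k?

Set n(3n−1)/2 = 79926, giving 3n² − n − 159852 = 0.
The discriminant is 1 + 24·79926 = 1918225, and √1918225 = 1385.
So n = (1 + 1385) / 6 = 1386/6 = 231.
Check: 231·(3·231 − 1)/2 = 79926. ✓

231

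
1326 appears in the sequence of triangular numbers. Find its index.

51

Set n(n+1)/2 = 1326, giving n² + n − 2652 = 0.
The discriminant is 1 + 8·1326 = 10609, and √10609 = 103.
So n = (-1 + 103) / 2 = 102/2 = 51.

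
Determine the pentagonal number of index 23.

782

The 23rd pentagonal number is n(3n−1)/2 with n = 23.
23·(3·23 − 1)/2 = 23·68/2 = 23·34 = 782.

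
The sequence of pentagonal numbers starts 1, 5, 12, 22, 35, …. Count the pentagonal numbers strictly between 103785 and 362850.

The n-th pentagonal number is n(3n−1)/2.
Smallest index with value > 103785: n = 264 (giving 104412).
Largest index with value < 362850: n = 491 (giving 361376).
Indices 264 through 491: 228 terms.

228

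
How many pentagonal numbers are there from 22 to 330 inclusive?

12

The n-th pentagonal number is n(3n−1)/2.
Smallest index with value ≥ 22: n = 4 (giving 22).
Largest index with value ≤ 330: n = 15 (giving 330).
Indices 4 through 15: 12 terms.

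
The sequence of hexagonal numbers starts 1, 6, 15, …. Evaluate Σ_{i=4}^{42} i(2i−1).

Σ i(2i−1) = 2Σi² − Σi over i = 4..42.
Σi = 903 − 6 = 897 and Σi² = 25585 − 14 = 25571.
2·25571 − 1·897 = 50245.

50245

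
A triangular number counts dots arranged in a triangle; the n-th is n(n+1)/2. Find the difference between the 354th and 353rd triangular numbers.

Consecutive triangular numbers differ by n: T_{354} − T_{353} = 354.

354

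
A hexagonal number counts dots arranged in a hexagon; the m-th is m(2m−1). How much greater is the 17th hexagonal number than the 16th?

Consecutive hexagonal numbers differ by 4n − 3: here 4·17 − 3 = 65.

65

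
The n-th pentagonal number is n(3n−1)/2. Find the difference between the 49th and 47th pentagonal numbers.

287

49·(3·49 − 1)/2 = 3577 and 47·(3·47 − 1)/2 = 3290.
Difference: 3577 − 3290 = 287.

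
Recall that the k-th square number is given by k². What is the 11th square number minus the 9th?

11² = 121 and 9² = 81.
Difference: 121 − 81 = 40.

40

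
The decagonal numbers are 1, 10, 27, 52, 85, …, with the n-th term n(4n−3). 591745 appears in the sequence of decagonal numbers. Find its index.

Set n(4n−3) = 591745, giving 4n² − 3n − 591745 = 0.
The discriminant is 9 + 16·591745 = 9467929, and √9467929 = 3077.
So n = (3 + 3077) / 8 = 3080/8 = 385.
Check: 385·(4·385 − 3) = 591745. ✓

385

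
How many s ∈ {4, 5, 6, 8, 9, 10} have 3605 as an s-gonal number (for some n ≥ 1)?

s = 4: P(4, 60) = 3600 and P(4, 61) = 3721; 3605 is not s-gonal.
s = 5: P(5, 49) = 3577 and P(5, 50) = 3725; 3605 is not s-gonal.
s = 6: P(6, 42) = 3486 and P(6, 43) = 3655; 3605 is not s-gonal.
s = 8: P(8, 35) = 3605. ✓
s = 9: P(9, 32) = 3504 and P(9, 33) = 3729; 3605 is not s-gonal.
s = 10: P(10, 30) = 3510 and P(10, 31) = 3751; 3605 is not s-gonal.
Hits: s ∈ {8} → 1.

1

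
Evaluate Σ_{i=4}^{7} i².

Σ_{i=4}^{7} i² = 140 − 14 = 126.

126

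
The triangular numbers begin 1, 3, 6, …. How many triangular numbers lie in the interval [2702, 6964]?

The n-th triangular number is n(n+1)/2.
Smallest index with value ≥ 2702: n = 74 (giving 2775).
Largest index with value ≤ 6964: n = 117 (giving 6903).
Indices 74 through 117: 44 terms.

44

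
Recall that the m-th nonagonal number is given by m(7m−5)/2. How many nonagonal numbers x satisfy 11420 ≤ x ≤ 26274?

The n-th nonagonal number is n(7n−5)/2.
Smallest index with value ≥ 11420: n = 58 (giving 11629).
Largest index with value ≤ 26274: n = 87 (giving 26274).
Indices 58 through 87: 30 terms.

30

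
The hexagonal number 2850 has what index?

Set n(2n−1) = 2850, giving 2n² − n − 2850 = 0.
So n = (1 + 151) / 4 = 152/4 = 38.

38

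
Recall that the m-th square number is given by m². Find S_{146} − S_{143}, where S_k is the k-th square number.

146² = 21316 and 143² = 20449.
Difference: 21316 − 20449 = 867.

867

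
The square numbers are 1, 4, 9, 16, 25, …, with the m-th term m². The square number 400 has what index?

20

We need n² = 400, so n = √400 = 20.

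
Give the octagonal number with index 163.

79381

The 163rd octagonal number is n(3n−2) with n = 163.
163·(3·163 − 2) = 163·487 = 79381.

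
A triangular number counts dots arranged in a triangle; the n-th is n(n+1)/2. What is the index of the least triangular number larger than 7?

Solve n(n+1)/2 > 7 for integer n.
The largest n with value ≤ 7 is 3 (since 6 ≤ 7 < 10), so the first above is n = 4, value 10.

4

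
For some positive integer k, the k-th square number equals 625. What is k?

25

We need n² = 625, so n = √625 = 25.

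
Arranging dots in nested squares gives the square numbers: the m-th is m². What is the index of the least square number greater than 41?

7

Solve n² > 41 for integer n.
The largest n with value ≤ 41 is 6 (since 36 ≤ 41 < 49), so the first above is n = 7, value 49.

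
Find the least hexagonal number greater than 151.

153

Solve n(2n−1) > 151 for integer n.
The largest n with value ≤ 151 is 8 (since 120 ≤ 151 < 153), so the first above is n = 9, value 153.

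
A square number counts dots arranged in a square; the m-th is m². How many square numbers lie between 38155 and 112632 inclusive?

The n-th square number is n².
Smallest index with value ≥ 38155: n = 196 (giving 38416).
Largest index with value ≤ 112632: n = 335 (giving 112225).
Indices 196 through 335: 140 terms.

140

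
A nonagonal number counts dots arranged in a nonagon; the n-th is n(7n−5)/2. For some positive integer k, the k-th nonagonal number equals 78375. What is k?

Set n(7n−5)/2 = 78375, giving 7n² − 5n − 156750 = 0.
The discriminant is 25 + 56·78375 = 4389025, and √4389025 = 2095.
So n = (5 + 2095) / 14 = 2100/14 = 150.
Check: 150·(7·150 − 5)/2 = 78375. ✓

150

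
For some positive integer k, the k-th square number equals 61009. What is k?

247

We need n² = 61009, so n = √61009 = 247.
Check: 247² = 61009. ✓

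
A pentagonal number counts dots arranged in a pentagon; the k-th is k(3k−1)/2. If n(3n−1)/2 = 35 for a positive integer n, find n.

5

Set n(3n−1)/2 = 35, giving 3n² − n − 70 = 0.
The discriminant is 1 + 24·35 = 841, and √841 = 29.
So n = (1 + 29) / 6 = 30/6 = 5.
Check: 5·(3·5 − 1)/2 = 35. ✓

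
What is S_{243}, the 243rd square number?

The 243rd square number is n² with n = 243.
243² = 59049.

59049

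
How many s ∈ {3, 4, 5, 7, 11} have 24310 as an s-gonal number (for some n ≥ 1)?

1

s = 3: P(3, 220) = 24310. ✓
s = 4: P(4, 155) = 24025 and P(4, 156) = 24336; 24310 is not s-gonal.
s = 5: P(5, 127) = 24130 and P(5, 128) = 24512; 24310 is not s-gonal.
s = 7: P(7, 98) = 23863 and P(7, 99) = 24354; 24310 is not s-gonal.
s = 11: P(11, 73) = 23725 and P(11, 74) = 24383; 24310 is not s-gonal.
Hits: s ∈ {3} → 1.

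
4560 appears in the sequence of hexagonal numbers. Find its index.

48

Set n(2n−1) = 4560, giving 2n² − n − 4560 = 0.
The discriminant is 1 + 8·4560 = 36481, and √36481 = 191.
So n = (1 + 191) / 4 = 192/4 = 48.
Check: 48·(2·48 − 1) = 4560. ✓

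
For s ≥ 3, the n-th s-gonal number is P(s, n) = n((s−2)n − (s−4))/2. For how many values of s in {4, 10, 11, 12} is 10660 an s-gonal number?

1

s = 4: P(4, 103) = 10609 and P(4, 104) = 10816; 10660 is not s-gonal.
s = 10: P(10, 52) = 10660. ✓
s = 11: P(11, 49) = 10633 and P(11, 50) = 11075; 10660 is not s-gonal.
s = 12: P(12, 46) = 10396 and P(12, 47) = 10857; 10660 is not s-gonal.
Hits: s ∈ {10} → 1.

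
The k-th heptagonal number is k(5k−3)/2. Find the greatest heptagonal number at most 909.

Solve n(5n−3)/2 ≤ 909 for integer n.
n = 19 gives 874 ≤ 909, while n = 20 gives 970 > 909; so the answer is 874.

874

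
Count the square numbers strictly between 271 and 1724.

25

The n-th square number is n².
Smallest index with value > 271: n = 17 (giving 289).
Largest index with value < 1724: n = 41 (giving 1681).
Indices 17 through 41: 25 terms.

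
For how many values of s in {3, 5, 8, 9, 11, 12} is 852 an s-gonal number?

s = 3: P(3, 40) = 820 and P(3, 41) = 861; 852 is not s-gonal.
s = 5: P(5, 24) = 852. ✓
s = 8: P(8, 17) = 833 and P(8, 18) = 936; 852 is not s-gonal.
s = 9: P(9, 15) = 750 and P(9, 16) = 856; 852 is not s-gonal.
s = 11: P(11, 14) = 833 and P(11, 15) = 960; 852 is not s-gonal.
s = 12: P(12, 13) = 793 and P(12, 14) = 924; 852 is not s-gonal.
Hits: s ∈ {5} → 1.

1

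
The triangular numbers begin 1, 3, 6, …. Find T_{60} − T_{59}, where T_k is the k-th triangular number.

60

Consecutive triangular numbers differ by n: T_{60} − T_{59} = 60.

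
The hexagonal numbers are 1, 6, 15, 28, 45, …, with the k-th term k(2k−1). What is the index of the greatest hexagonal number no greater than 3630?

Solve n(2n−1) ≤ 3630 for integer n.
n = 42 gives 3486 ≤ 3630, while n = 43 gives 3655 > 3630; so the answer is index 42.

42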